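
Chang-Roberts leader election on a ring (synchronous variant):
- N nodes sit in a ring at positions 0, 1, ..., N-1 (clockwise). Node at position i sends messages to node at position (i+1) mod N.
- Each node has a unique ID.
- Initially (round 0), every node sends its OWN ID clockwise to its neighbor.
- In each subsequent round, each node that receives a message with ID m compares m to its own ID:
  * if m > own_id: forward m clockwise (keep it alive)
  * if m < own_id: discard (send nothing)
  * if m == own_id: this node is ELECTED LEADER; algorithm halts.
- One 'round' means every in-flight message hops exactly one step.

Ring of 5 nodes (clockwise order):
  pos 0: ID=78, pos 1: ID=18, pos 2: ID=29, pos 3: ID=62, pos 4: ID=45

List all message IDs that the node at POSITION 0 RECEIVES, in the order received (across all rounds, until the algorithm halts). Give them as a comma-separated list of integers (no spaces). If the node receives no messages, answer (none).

Round 1: pos1(id18) recv 78: fwd; pos2(id29) recv 18: drop; pos3(id62) recv 29: drop; pos4(id45) recv 62: fwd; pos0(id78) recv 45: drop
Round 2: pos2(id29) recv 78: fwd; pos0(id78) recv 62: drop
Round 3: pos3(id62) recv 78: fwd
Round 4: pos4(id45) recv 78: fwd
Round 5: pos0(id78) recv 78: ELECTED

Answer: 45,62,78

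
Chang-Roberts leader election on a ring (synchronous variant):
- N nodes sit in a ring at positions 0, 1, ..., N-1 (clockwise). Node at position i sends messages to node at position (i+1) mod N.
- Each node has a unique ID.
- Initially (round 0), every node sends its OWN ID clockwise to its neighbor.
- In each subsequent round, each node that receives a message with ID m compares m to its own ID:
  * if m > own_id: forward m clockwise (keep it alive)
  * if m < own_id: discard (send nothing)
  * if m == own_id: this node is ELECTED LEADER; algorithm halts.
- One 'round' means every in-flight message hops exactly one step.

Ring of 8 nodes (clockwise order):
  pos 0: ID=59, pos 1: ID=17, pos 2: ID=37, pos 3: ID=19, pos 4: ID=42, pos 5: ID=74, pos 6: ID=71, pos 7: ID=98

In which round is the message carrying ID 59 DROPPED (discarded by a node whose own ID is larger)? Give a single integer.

Answer: 5

Derivation:
Round 1: pos1(id17) recv 59: fwd; pos2(id37) recv 17: drop; pos3(id19) recv 37: fwd; pos4(id42) recv 19: drop; pos5(id74) recv 42: drop; pos6(id71) recv 74: fwd; pos7(id98) recv 71: drop; pos0(id59) recv 98: fwd
Round 2: pos2(id37) recv 59: fwd; pos4(id42) recv 37: drop; pos7(id98) recv 74: drop; pos1(id17) recv 98: fwd
Round 3: pos3(id19) recv 59: fwd; pos2(id37) recv 98: fwd
Round 4: pos4(id42) recv 59: fwd; pos3(id19) recv 98: fwd
Round 5: pos5(id74) recv 59: drop; pos4(id42) recv 98: fwd
Round 6: pos5(id74) recv 98: fwd
Round 7: pos6(id71) recv 98: fwd
Round 8: pos7(id98) recv 98: ELECTED
Message ID 59 originates at pos 0; dropped at pos 5 in round 5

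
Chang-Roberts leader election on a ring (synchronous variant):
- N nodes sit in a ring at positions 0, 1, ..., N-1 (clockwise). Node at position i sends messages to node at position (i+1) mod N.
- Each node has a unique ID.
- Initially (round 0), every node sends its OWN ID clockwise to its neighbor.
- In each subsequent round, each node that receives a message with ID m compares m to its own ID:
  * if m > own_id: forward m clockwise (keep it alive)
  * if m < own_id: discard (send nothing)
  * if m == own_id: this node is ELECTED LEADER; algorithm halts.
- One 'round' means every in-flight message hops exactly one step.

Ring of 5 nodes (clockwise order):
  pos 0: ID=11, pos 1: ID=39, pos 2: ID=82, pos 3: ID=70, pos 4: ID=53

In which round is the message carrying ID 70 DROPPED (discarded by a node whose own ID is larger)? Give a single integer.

Round 1: pos1(id39) recv 11: drop; pos2(id82) recv 39: drop; pos3(id70) recv 82: fwd; pos4(id53) recv 70: fwd; pos0(id11) recv 53: fwd
Round 2: pos4(id53) recv 82: fwd; pos0(id11) recv 70: fwd; pos1(id39) recv 53: fwd
Round 3: pos0(id11) recv 82: fwd; pos1(id39) recv 70: fwd; pos2(id82) recv 53: drop
Round 4: pos1(id39) recv 82: fwd; pos2(id82) recv 70: drop
Round 5: pos2(id82) recv 82: ELECTED
Message ID 70 originates at pos 3; dropped at pos 2 in round 4

Answer: 4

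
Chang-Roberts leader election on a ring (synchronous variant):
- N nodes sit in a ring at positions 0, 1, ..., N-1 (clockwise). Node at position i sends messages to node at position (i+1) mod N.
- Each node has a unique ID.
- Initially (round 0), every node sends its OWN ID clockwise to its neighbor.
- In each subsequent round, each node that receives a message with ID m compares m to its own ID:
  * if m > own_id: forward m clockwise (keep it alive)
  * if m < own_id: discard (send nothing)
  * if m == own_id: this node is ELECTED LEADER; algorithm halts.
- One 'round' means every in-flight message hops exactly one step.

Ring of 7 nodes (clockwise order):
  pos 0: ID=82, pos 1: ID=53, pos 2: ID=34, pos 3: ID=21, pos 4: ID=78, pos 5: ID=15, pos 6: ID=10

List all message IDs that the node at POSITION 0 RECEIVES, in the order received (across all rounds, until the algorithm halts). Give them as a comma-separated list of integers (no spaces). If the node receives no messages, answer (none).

Round 1: pos1(id53) recv 82: fwd; pos2(id34) recv 53: fwd; pos3(id21) recv 34: fwd; pos4(id78) recv 21: drop; pos5(id15) recv 78: fwd; pos6(id10) recv 15: fwd; pos0(id82) recv 10: drop
Round 2: pos2(id34) recv 82: fwd; pos3(id21) recv 53: fwd; pos4(id78) recv 34: drop; pos6(id10) recv 78: fwd; pos0(id82) recv 15: drop
Round 3: pos3(id21) recv 82: fwd; pos4(id78) recv 53: drop; pos0(id82) recv 78: drop
Round 4: pos4(id78) recv 82: fwd
Round 5: pos5(id15) recv 82: fwd
Round 6: pos6(id10) recv 82: fwd
Round 7: pos0(id82) recv 82: ELECTED

Answer: 10,15,78,82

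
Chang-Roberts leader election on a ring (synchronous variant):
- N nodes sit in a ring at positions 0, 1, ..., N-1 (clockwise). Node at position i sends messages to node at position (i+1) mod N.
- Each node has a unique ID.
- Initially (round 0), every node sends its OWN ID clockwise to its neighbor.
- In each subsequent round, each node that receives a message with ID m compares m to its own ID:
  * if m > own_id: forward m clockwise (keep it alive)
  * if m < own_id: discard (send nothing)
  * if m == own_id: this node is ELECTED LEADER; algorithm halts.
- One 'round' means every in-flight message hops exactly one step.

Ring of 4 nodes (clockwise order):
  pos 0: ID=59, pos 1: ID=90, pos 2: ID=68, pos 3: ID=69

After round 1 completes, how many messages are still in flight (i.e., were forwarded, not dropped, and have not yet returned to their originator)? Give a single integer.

Answer: 2

Derivation:
Round 1: pos1(id90) recv 59: drop; pos2(id68) recv 90: fwd; pos3(id69) recv 68: drop; pos0(id59) recv 69: fwd
After round 1: 2 messages still in flight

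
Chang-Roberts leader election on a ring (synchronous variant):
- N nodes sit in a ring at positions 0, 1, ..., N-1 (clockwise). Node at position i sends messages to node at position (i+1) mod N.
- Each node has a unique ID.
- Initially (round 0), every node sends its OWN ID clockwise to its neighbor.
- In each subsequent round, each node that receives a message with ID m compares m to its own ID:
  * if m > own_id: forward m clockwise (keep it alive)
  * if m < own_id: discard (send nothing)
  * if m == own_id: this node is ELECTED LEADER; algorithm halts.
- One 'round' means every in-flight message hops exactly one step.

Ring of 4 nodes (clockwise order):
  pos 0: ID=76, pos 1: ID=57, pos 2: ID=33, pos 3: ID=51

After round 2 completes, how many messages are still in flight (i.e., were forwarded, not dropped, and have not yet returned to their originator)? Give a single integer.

Round 1: pos1(id57) recv 76: fwd; pos2(id33) recv 57: fwd; pos3(id51) recv 33: drop; pos0(id76) recv 51: drop
Round 2: pos2(id33) recv 76: fwd; pos3(id51) recv 57: fwd
After round 2: 2 messages still in flight

Answer: 2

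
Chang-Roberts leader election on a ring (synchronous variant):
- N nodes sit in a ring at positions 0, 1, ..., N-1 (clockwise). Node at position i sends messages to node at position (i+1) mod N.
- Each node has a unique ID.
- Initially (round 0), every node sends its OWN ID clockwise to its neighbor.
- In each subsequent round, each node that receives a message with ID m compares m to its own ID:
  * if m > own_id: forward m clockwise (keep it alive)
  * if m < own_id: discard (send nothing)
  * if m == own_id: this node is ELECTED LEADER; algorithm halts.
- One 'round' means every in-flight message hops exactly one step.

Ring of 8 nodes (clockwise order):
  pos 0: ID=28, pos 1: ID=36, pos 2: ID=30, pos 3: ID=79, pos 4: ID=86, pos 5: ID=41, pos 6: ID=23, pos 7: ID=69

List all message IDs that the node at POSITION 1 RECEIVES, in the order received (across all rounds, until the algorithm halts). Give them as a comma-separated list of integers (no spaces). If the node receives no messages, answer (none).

Round 1: pos1(id36) recv 28: drop; pos2(id30) recv 36: fwd; pos3(id79) recv 30: drop; pos4(id86) recv 79: drop; pos5(id41) recv 86: fwd; pos6(id23) recv 41: fwd; pos7(id69) recv 23: drop; pos0(id28) recv 69: fwd
Round 2: pos3(id79) recv 36: drop; pos6(id23) recv 86: fwd; pos7(id69) recv 41: drop; pos1(id36) recv 69: fwd
Round 3: pos7(id69) recv 86: fwd; pos2(id30) recv 69: fwd
Round 4: pos0(id28) recv 86: fwd; pos3(id79) recv 69: drop
Round 5: pos1(id36) recv 86: fwd
Round 6: pos2(id30) recv 86: fwd
Round 7: pos3(id79) recv 86: fwd
Round 8: pos4(id86) recv 86: ELECTED

Answer: 28,69,86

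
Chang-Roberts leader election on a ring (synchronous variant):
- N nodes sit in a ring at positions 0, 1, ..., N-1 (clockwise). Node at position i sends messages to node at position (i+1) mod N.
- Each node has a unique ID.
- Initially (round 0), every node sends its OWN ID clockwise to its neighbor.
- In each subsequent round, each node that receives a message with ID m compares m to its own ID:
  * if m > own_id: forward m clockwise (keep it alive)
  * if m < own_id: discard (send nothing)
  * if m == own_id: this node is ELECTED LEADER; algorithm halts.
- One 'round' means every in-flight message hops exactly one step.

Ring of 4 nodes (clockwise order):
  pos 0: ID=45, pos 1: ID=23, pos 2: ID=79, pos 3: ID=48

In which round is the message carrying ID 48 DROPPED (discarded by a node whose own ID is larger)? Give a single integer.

Round 1: pos1(id23) recv 45: fwd; pos2(id79) recv 23: drop; pos3(id48) recv 79: fwd; pos0(id45) recv 48: fwd
Round 2: pos2(id79) recv 45: drop; pos0(id45) recv 79: fwd; pos1(id23) recv 48: fwd
Round 3: pos1(id23) recv 79: fwd; pos2(id79) recv 48: drop
Round 4: pos2(id79) recv 79: ELECTED
Message ID 48 originates at pos 3; dropped at pos 2 in round 3

Answer: 3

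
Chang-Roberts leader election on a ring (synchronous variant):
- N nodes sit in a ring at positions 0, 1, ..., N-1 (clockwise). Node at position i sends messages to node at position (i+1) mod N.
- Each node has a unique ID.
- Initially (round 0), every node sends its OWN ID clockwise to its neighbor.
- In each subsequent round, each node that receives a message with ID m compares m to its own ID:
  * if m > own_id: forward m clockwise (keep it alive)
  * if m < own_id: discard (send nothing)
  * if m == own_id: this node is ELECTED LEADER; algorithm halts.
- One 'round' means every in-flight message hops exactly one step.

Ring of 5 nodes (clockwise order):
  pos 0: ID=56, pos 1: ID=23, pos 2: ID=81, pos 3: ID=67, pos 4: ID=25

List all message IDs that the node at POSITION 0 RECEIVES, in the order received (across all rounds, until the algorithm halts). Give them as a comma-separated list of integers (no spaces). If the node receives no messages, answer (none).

Answer: 25,67,81

Derivation:
Round 1: pos1(id23) recv 56: fwd; pos2(id81) recv 23: drop; pos3(id67) recv 81: fwd; pos4(id25) recv 67: fwd; pos0(id56) recv 25: drop
Round 2: pos2(id81) recv 56: drop; pos4(id25) recv 81: fwd; pos0(id56) recv 67: fwd
Round 3: pos0(id56) recv 81: fwd; pos1(id23) recv 67: fwd
Round 4: pos1(id23) recv 81: fwd; pos2(id81) recv 67: drop
Round 5: pos2(id81) recv 81: ELECTED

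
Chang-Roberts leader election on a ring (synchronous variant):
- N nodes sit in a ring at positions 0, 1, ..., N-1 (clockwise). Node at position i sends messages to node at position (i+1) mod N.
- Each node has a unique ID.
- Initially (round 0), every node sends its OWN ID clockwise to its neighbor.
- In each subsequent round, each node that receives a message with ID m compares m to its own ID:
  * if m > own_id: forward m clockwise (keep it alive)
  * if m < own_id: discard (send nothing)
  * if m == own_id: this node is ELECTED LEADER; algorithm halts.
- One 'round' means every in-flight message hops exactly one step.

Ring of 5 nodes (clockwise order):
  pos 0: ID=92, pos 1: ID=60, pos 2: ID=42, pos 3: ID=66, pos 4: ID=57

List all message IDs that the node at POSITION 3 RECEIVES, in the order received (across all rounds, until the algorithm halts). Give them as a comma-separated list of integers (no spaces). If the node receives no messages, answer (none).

Answer: 42,60,92

Derivation:
Round 1: pos1(id60) recv 92: fwd; pos2(id42) recv 60: fwd; pos3(id66) recv 42: drop; pos4(id57) recv 66: fwd; pos0(id92) recv 57: drop
Round 2: pos2(id42) recv 92: fwd; pos3(id66) recv 60: drop; pos0(id92) recv 66: drop
Round 3: pos3(id66) recv 92: fwd
Round 4: pos4(id57) recv 92: fwd
Round 5: pos0(id92) recv 92: ELECTED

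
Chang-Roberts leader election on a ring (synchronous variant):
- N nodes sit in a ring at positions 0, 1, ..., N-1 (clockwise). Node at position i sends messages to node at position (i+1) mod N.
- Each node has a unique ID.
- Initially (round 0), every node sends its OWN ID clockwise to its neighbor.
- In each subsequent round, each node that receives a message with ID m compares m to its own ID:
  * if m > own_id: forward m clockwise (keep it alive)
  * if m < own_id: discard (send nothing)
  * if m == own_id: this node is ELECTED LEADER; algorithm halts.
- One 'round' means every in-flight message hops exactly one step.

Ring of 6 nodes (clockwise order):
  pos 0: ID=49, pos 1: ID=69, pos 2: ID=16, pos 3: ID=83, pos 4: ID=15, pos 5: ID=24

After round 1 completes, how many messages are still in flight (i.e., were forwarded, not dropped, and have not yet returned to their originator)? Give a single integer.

Round 1: pos1(id69) recv 49: drop; pos2(id16) recv 69: fwd; pos3(id83) recv 16: drop; pos4(id15) recv 83: fwd; pos5(id24) recv 15: drop; pos0(id49) recv 24: drop
After round 1: 2 messages still in flight

Answer: 2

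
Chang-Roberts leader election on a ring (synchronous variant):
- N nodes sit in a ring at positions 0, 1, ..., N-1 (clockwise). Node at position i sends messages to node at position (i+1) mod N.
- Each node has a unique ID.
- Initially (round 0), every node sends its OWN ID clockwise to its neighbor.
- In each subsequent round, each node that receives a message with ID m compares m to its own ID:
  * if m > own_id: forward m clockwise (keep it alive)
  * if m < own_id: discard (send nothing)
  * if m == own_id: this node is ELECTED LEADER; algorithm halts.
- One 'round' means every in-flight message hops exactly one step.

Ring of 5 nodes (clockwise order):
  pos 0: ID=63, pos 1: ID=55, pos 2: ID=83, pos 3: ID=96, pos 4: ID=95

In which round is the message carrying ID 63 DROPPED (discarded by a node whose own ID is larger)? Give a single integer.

Round 1: pos1(id55) recv 63: fwd; pos2(id83) recv 55: drop; pos3(id96) recv 83: drop; pos4(id95) recv 96: fwd; pos0(id63) recv 95: fwd
Round 2: pos2(id83) recv 63: drop; pos0(id63) recv 96: fwd; pos1(id55) recv 95: fwd
Round 3: pos1(id55) recv 96: fwd; pos2(id83) recv 95: fwd
Round 4: pos2(id83) recv 96: fwd; pos3(id96) recv 95: drop
Round 5: pos3(id96) recv 96: ELECTED
Message ID 63 originates at pos 0; dropped at pos 2 in round 2

Answer: 2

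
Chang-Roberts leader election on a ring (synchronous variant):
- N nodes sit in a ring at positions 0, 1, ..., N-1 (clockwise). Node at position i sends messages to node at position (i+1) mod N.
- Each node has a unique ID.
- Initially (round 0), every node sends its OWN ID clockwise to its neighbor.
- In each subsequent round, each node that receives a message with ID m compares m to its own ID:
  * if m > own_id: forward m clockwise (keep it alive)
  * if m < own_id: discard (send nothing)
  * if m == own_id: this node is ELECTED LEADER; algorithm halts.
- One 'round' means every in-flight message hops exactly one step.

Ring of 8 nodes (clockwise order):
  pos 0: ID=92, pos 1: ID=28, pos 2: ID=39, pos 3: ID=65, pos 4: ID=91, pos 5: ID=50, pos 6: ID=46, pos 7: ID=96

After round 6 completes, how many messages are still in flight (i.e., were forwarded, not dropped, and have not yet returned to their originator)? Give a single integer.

Answer: 2

Derivation:
Round 1: pos1(id28) recv 92: fwd; pos2(id39) recv 28: drop; pos3(id65) recv 39: drop; pos4(id91) recv 65: drop; pos5(id50) recv 91: fwd; pos6(id46) recv 50: fwd; pos7(id96) recv 46: drop; pos0(id92) recv 96: fwd
Round 2: pos2(id39) recv 92: fwd; pos6(id46) recv 91: fwd; pos7(id96) recv 50: drop; pos1(id28) recv 96: fwd
Round 3: pos3(id65) recv 92: fwd; pos7(id96) recv 91: drop; pos2(id39) recv 96: fwd
Round 4: pos4(id91) recv 92: fwd; pos3(id65) recv 96: fwd
Round 5: pos5(id50) recv 92: fwd; pos4(id91) recv 96: fwd
Round 6: pos6(id46) recv 92: fwd; pos5(id50) recv 96: fwd
After round 6: 2 messages still in flight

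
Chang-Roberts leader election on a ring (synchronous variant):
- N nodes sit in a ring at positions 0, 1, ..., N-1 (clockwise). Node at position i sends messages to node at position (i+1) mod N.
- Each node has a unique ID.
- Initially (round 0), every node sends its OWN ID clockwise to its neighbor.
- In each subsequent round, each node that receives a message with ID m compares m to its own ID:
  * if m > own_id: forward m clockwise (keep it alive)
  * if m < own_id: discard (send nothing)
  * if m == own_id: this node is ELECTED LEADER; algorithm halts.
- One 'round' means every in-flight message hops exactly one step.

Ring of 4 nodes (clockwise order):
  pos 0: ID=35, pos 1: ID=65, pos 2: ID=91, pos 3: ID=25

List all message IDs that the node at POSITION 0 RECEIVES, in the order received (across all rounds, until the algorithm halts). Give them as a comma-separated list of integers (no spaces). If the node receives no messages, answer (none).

Round 1: pos1(id65) recv 35: drop; pos2(id91) recv 65: drop; pos3(id25) recv 91: fwd; pos0(id35) recv 25: drop
Round 2: pos0(id35) recv 91: fwd
Round 3: pos1(id65) recv 91: fwd
Round 4: pos2(id91) recv 91: ELECTED

Answer: 25,91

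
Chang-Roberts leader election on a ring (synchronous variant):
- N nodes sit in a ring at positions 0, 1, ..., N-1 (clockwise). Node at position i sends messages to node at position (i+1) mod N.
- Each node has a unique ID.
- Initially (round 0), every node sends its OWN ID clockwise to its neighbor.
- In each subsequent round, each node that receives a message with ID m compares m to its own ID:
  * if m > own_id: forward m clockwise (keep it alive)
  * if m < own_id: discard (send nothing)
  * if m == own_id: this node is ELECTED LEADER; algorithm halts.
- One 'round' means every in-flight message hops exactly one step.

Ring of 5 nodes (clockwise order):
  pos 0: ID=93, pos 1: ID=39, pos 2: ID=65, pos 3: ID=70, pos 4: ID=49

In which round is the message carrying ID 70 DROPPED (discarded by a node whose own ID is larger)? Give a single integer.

Round 1: pos1(id39) recv 93: fwd; pos2(id65) recv 39: drop; pos3(id70) recv 65: drop; pos4(id49) recv 70: fwd; pos0(id93) recv 49: drop
Round 2: pos2(id65) recv 93: fwd; pos0(id93) recv 70: drop
Round 3: pos3(id70) recv 93: fwd
Round 4: pos4(id49) recv 93: fwd
Round 5: pos0(id93) recv 93: ELECTED
Message ID 70 originates at pos 3; dropped at pos 0 in round 2

Answer: 2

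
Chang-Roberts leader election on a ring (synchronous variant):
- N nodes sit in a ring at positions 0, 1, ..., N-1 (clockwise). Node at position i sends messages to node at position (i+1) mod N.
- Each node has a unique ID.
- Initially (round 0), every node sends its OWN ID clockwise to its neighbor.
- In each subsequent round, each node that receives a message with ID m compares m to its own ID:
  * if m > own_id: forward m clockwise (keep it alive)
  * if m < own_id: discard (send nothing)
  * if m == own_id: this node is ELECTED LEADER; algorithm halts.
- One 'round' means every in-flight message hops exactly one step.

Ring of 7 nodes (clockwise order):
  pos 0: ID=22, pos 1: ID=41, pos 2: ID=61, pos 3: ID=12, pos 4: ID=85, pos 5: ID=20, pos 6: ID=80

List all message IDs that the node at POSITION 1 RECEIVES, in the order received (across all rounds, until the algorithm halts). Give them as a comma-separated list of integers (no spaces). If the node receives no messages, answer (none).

Round 1: pos1(id41) recv 22: drop; pos2(id61) recv 41: drop; pos3(id12) recv 61: fwd; pos4(id85) recv 12: drop; pos5(id20) recv 85: fwd; pos6(id80) recv 20: drop; pos0(id22) recv 80: fwd
Round 2: pos4(id85) recv 61: drop; pos6(id80) recv 85: fwd; pos1(id41) recv 80: fwd
Round 3: pos0(id22) recv 85: fwd; pos2(id61) recv 80: fwd
Round 4: pos1(id41) recv 85: fwd; pos3(id12) recv 80: fwd
Round 5: pos2(id61) recv 85: fwd; pos4(id85) recv 80: drop
Round 6: pos3(id12) recv 85: fwd
Round 7: pos4(id85) recv 85: ELECTED

Answer: 22,80,85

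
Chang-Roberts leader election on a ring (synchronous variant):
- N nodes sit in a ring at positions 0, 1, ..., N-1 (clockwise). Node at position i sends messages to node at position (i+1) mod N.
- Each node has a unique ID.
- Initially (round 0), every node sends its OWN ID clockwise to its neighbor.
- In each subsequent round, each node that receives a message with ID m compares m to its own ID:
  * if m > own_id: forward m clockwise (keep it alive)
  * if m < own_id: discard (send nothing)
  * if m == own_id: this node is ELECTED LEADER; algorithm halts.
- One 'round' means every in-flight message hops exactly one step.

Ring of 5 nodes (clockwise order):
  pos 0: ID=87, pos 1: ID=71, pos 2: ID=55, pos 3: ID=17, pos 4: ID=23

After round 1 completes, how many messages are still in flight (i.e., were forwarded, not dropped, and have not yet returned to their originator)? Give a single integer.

Round 1: pos1(id71) recv 87: fwd; pos2(id55) recv 71: fwd; pos3(id17) recv 55: fwd; pos4(id23) recv 17: drop; pos0(id87) recv 23: drop
After round 1: 3 messages still in flight

Answer: 3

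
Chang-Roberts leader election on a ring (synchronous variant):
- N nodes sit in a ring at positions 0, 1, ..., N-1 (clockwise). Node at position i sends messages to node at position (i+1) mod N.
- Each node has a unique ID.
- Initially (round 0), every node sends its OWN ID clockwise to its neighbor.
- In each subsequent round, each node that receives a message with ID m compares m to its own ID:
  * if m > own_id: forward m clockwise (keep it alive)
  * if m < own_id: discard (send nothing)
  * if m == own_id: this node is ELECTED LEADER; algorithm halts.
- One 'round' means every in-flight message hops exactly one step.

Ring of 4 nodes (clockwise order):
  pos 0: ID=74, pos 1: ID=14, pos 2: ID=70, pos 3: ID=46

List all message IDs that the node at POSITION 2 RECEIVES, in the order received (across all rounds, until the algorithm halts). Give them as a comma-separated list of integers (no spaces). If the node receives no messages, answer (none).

Answer: 14,74

Derivation:
Round 1: pos1(id14) recv 74: fwd; pos2(id70) recv 14: drop; pos3(id46) recv 70: fwd; pos0(id74) recv 46: drop
Round 2: pos2(id70) recv 74: fwd; pos0(id74) recv 70: drop
Round 3: pos3(id46) recv 74: fwd
Round 4: pos0(id74) recv 74: ELECTED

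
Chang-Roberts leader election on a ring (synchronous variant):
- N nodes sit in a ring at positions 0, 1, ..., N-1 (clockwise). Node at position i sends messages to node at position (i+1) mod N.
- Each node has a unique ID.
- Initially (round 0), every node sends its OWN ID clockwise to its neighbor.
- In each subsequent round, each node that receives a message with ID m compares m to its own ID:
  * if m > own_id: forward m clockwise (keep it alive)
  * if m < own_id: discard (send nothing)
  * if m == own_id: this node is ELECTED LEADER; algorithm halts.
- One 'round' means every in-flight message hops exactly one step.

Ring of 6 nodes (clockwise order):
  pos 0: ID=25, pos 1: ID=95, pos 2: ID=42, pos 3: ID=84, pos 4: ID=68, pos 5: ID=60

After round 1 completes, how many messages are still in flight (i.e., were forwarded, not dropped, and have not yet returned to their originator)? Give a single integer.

Answer: 4

Derivation:
Round 1: pos1(id95) recv 25: drop; pos2(id42) recv 95: fwd; pos3(id84) recv 42: drop; pos4(id68) recv 84: fwd; pos5(id60) recv 68: fwd; pos0(id25) recv 60: fwd
After round 1: 4 messages still in flight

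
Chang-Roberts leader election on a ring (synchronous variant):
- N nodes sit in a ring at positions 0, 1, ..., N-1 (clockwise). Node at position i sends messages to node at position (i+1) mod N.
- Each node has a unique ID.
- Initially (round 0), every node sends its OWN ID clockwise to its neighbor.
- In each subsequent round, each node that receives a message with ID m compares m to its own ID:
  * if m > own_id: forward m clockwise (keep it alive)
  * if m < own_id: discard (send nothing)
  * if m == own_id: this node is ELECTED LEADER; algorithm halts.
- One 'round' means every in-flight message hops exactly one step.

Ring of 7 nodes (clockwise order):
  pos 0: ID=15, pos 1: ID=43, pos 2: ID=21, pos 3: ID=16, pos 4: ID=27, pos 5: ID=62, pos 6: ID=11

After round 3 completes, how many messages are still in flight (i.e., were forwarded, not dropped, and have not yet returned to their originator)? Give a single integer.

Answer: 2

Derivation:
Round 1: pos1(id43) recv 15: drop; pos2(id21) recv 43: fwd; pos3(id16) recv 21: fwd; pos4(id27) recv 16: drop; pos5(id62) recv 27: drop; pos6(id11) recv 62: fwd; pos0(id15) recv 11: drop
Round 2: pos3(id16) recv 43: fwd; pos4(id27) recv 21: drop; pos0(id15) recv 62: fwd
Round 3: pos4(id27) recv 43: fwd; pos1(id43) recv 62: fwd
After round 3: 2 messages still in flight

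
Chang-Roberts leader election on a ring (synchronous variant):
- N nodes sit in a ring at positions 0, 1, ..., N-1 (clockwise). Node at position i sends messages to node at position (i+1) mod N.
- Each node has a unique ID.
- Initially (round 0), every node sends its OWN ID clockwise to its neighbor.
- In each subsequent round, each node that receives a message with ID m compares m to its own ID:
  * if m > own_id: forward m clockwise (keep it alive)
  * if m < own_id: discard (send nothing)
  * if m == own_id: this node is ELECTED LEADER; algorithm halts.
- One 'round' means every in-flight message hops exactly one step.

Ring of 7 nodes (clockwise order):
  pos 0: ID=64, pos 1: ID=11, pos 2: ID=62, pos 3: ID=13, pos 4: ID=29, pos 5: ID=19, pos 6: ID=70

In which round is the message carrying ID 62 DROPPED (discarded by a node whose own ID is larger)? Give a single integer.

Round 1: pos1(id11) recv 64: fwd; pos2(id62) recv 11: drop; pos3(id13) recv 62: fwd; pos4(id29) recv 13: drop; pos5(id19) recv 29: fwd; pos6(id70) recv 19: drop; pos0(id64) recv 70: fwd
Round 2: pos2(id62) recv 64: fwd; pos4(id29) recv 62: fwd; pos6(id70) recv 29: drop; pos1(id11) recv 70: fwd
Round 3: pos3(id13) recv 64: fwd; pos5(id19) recv 62: fwd; pos2(id62) recv 70: fwd
Round 4: pos4(id29) recv 64: fwd; pos6(id70) recv 62: drop; pos3(id13) recv 70: fwd
Round 5: pos5(id19) recv 64: fwd; pos4(id29) recv 70: fwd
Round 6: pos6(id70) recv 64: drop; pos5(id19) recv 70: fwd
Round 7: pos6(id70) recv 70: ELECTED
Message ID 62 originates at pos 2; dropped at pos 6 in round 4

Answer: 4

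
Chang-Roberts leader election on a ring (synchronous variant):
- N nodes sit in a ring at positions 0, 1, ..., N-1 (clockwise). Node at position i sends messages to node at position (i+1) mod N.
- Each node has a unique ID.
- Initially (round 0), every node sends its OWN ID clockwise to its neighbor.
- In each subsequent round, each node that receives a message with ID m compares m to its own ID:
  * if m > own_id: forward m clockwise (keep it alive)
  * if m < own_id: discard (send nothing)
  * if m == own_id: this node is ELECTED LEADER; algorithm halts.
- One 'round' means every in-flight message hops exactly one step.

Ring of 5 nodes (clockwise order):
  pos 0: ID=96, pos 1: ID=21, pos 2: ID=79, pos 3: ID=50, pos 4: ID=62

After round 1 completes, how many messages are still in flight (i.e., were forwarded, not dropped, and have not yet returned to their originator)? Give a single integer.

Round 1: pos1(id21) recv 96: fwd; pos2(id79) recv 21: drop; pos3(id50) recv 79: fwd; pos4(id62) recv 50: drop; pos0(id96) recv 62: drop
After round 1: 2 messages still in flight

Answer: 2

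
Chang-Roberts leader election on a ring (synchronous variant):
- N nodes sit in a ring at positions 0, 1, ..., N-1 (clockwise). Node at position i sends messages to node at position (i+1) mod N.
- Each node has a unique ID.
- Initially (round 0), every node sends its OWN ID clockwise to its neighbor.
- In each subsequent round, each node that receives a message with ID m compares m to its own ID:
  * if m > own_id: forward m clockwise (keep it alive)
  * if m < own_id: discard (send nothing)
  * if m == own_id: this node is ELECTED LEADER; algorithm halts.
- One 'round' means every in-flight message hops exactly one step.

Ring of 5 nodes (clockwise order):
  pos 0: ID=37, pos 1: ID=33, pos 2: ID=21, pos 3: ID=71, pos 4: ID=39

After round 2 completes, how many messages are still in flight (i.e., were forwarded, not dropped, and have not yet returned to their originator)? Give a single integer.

Answer: 3

Derivation:
Round 1: pos1(id33) recv 37: fwd; pos2(id21) recv 33: fwd; pos3(id71) recv 21: drop; pos4(id39) recv 71: fwd; pos0(id37) recv 39: fwd
Round 2: pos2(id21) recv 37: fwd; pos3(id71) recv 33: drop; pos0(id37) recv 71: fwd; pos1(id33) recv 39: fwd
After round 2: 3 messages still in flight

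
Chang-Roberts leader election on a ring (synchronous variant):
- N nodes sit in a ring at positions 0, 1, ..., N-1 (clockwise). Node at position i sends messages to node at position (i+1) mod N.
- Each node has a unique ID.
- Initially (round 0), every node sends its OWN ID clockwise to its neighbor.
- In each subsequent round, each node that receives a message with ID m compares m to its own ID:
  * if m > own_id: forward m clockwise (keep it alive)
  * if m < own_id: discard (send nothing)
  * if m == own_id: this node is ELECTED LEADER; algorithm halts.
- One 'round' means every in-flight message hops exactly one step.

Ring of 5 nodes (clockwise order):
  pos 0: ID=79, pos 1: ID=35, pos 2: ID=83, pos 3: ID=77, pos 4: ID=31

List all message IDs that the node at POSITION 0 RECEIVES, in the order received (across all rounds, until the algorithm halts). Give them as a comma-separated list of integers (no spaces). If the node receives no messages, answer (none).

Answer: 31,77,83

Derivation:
Round 1: pos1(id35) recv 79: fwd; pos2(id83) recv 35: drop; pos3(id77) recv 83: fwd; pos4(id31) recv 77: fwd; pos0(id79) recv 31: drop
Round 2: pos2(id83) recv 79: drop; pos4(id31) recv 83: fwd; pos0(id79) recv 77: drop
Round 3: pos0(id79) recv 83: fwd
Round 4: pos1(id35) recv 83: fwd
Round 5: pos2(id83) recv 83: ELECTED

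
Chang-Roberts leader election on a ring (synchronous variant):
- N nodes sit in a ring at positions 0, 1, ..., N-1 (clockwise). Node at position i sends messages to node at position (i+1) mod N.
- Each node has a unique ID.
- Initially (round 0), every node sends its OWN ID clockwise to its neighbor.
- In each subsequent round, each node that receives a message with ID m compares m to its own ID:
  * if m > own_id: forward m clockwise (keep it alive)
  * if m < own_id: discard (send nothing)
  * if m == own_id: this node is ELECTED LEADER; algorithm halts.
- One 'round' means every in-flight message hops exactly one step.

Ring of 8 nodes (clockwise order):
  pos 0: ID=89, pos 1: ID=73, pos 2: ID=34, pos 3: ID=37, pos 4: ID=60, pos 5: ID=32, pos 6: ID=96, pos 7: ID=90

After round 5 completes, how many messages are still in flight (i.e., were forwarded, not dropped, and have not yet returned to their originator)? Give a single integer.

Round 1: pos1(id73) recv 89: fwd; pos2(id34) recv 73: fwd; pos3(id37) recv 34: drop; pos4(id60) recv 37: drop; pos5(id32) recv 60: fwd; pos6(id96) recv 32: drop; pos7(id90) recv 96: fwd; pos0(id89) recv 90: fwd
Round 2: pos2(id34) recv 89: fwd; pos3(id37) recv 73: fwd; pos6(id96) recv 60: drop; pos0(id89) recv 96: fwd; pos1(id73) recv 90: fwd
Round 3: pos3(id37) recv 89: fwd; pos4(id60) recv 73: fwd; pos1(id73) recv 96: fwd; pos2(id34) recv 90: fwd
Round 4: pos4(id60) recv 89: fwd; pos5(id32) recv 73: fwd; pos2(id34) recv 96: fwd; pos3(id37) recv 90: fwd
Round 5: pos5(id32) recv 89: fwd; pos6(id96) recv 73: drop; pos3(id37) recv 96: fwd; pos4(id60) recv 90: fwd
After round 5: 3 messages still in flight

Answer: 3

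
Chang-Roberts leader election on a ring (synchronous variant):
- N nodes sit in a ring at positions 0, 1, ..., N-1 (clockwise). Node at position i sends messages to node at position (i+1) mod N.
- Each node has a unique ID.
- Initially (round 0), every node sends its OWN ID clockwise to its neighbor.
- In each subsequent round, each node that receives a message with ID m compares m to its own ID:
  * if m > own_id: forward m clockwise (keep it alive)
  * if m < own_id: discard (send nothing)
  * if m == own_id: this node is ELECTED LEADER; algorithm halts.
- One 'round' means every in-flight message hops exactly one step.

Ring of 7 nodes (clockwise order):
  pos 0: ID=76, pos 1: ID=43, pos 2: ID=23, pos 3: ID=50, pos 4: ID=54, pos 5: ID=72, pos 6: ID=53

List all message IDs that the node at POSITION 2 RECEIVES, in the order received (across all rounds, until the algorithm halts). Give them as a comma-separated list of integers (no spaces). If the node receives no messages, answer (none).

Round 1: pos1(id43) recv 76: fwd; pos2(id23) recv 43: fwd; pos3(id50) recv 23: drop; pos4(id54) recv 50: drop; pos5(id72) recv 54: drop; pos6(id53) recv 72: fwd; pos0(id76) recv 53: drop
Round 2: pos2(id23) recv 76: fwd; pos3(id50) recv 43: drop; pos0(id76) recv 72: drop
Round 3: pos3(id50) recv 76: fwd
Round 4: pos4(id54) recv 76: fwd
Round 5: pos5(id72) recv 76: fwd
Round 6: pos6(id53) recv 76: fwd
Round 7: pos0(id76) recv 76: ELECTED

Answer: 43,76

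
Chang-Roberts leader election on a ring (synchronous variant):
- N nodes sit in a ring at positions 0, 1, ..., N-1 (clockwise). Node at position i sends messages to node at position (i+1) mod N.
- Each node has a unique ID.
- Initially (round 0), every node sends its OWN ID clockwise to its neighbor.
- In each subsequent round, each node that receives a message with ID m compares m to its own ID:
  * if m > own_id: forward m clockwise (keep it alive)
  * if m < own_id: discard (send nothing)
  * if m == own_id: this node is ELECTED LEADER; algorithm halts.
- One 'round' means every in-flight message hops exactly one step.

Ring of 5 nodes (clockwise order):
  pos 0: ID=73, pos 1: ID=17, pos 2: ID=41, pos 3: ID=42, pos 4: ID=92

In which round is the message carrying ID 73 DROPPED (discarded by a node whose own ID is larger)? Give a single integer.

Answer: 4

Derivation:
Round 1: pos1(id17) recv 73: fwd; pos2(id41) recv 17: drop; pos3(id42) recv 41: drop; pos4(id92) recv 42: drop; pos0(id73) recv 92: fwd
Round 2: pos2(id41) recv 73: fwd; pos1(id17) recv 92: fwd
Round 3: pos3(id42) recv 73: fwd; pos2(id41) recv 92: fwd
Round 4: pos4(id92) recv 73: drop; pos3(id42) recv 92: fwd
Round 5: pos4(id92) recv 92: ELECTED
Message ID 73 originates at pos 0; dropped at pos 4 in round 4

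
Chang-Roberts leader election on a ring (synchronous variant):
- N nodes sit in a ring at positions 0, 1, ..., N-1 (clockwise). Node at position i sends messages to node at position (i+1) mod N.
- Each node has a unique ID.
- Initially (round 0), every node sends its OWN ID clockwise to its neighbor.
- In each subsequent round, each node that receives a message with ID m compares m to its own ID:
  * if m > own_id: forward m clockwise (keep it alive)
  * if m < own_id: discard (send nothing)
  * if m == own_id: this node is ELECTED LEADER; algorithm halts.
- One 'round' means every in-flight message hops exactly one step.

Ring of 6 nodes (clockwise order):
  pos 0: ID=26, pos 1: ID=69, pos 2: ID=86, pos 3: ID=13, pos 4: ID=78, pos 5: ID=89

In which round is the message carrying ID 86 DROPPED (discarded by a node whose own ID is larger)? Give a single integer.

Round 1: pos1(id69) recv 26: drop; pos2(id86) recv 69: drop; pos3(id13) recv 86: fwd; pos4(id78) recv 13: drop; pos5(id89) recv 78: drop; pos0(id26) recv 89: fwd
Round 2: pos4(id78) recv 86: fwd; pos1(id69) recv 89: fwd
Round 3: pos5(id89) recv 86: drop; pos2(id86) recv 89: fwd
Round 4: pos3(id13) recv 89: fwd
Round 5: pos4(id78) recv 89: fwd
Round 6: pos5(id89) recv 89: ELECTED
Message ID 86 originates at pos 2; dropped at pos 5 in round 3

Answer: 3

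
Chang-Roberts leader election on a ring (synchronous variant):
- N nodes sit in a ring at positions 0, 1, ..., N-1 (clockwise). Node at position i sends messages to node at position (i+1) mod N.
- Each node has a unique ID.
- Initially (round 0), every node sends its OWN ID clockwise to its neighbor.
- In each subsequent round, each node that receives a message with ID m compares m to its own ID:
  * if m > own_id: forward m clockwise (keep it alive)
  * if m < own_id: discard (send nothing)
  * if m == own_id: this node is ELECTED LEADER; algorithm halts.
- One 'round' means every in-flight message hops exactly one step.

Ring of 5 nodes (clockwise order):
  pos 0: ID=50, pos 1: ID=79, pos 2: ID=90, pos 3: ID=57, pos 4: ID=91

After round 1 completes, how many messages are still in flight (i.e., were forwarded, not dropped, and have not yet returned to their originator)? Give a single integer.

Round 1: pos1(id79) recv 50: drop; pos2(id90) recv 79: drop; pos3(id57) recv 90: fwd; pos4(id91) recv 57: drop; pos0(id50) recv 91: fwd
After round 1: 2 messages still in flight

Answer: 2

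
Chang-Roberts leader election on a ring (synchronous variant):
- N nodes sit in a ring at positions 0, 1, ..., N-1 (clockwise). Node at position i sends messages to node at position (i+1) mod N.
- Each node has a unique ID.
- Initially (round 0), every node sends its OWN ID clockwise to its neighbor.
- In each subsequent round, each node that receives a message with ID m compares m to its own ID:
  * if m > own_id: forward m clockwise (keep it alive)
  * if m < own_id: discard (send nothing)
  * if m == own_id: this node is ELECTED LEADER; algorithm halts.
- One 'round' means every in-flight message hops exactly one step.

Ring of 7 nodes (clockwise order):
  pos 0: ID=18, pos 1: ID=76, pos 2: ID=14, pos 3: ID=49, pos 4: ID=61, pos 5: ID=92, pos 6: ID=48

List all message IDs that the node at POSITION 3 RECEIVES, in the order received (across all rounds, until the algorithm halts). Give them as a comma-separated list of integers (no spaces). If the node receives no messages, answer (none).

Answer: 14,76,92

Derivation:
Round 1: pos1(id76) recv 18: drop; pos2(id14) recv 76: fwd; pos3(id49) recv 14: drop; pos4(id61) recv 49: drop; pos5(id92) recv 61: drop; pos6(id48) recv 92: fwd; pos0(id18) recv 48: fwd
Round 2: pos3(id49) recv 76: fwd; pos0(id18) recv 92: fwd; pos1(id76) recv 48: drop
Round 3: pos4(id61) recv 76: fwd; pos1(id76) recv 92: fwd
Round 4: pos5(id92) recv 76: drop; pos2(id14) recv 92: fwd
Round 5: pos3(id49) recv 92: fwd
Round 6: pos4(id61) recv 92: fwd
Round 7: pos5(id92) recv 92: ELECTED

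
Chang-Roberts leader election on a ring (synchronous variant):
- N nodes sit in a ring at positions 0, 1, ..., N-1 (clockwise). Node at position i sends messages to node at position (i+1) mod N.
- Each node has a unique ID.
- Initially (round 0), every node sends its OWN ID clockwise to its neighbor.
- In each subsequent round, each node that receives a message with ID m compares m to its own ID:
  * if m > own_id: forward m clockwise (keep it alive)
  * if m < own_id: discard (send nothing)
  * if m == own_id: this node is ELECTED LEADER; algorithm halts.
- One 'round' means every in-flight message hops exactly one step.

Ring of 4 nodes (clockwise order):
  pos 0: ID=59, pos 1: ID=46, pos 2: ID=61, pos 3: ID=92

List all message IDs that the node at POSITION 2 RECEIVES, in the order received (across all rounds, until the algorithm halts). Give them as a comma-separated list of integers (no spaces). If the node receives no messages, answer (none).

Round 1: pos1(id46) recv 59: fwd; pos2(id61) recv 46: drop; pos3(id92) recv 61: drop; pos0(id59) recv 92: fwd
Round 2: pos2(id61) recv 59: drop; pos1(id46) recv 92: fwd
Round 3: pos2(id61) recv 92: fwd
Round 4: pos3(id92) recv 92: ELECTED

Answer: 46,59,92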